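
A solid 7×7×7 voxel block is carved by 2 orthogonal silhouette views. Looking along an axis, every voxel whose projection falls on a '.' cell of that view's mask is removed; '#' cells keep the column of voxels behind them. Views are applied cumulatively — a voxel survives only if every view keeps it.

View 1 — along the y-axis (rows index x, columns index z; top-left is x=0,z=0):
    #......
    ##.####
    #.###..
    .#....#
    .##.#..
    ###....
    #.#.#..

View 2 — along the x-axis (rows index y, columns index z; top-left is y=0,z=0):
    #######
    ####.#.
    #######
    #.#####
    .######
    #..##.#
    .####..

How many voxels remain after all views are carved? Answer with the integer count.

full grid |V| = 343
step 1: project along y, AND mask (22/49) → |grid| = 154
step 2: project along x, AND mask (39/49) → |grid| = 122

|visual hull| = 122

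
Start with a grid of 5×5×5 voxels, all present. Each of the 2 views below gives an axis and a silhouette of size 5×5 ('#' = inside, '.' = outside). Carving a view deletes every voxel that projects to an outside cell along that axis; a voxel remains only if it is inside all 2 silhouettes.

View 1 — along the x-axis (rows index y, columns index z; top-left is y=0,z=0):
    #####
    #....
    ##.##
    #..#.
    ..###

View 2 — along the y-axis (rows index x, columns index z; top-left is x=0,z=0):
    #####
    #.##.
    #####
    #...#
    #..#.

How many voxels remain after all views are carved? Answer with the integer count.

remaining voxels: 55

initial block: 5^3 = 125
step 1: project along x, AND mask (15/25) → |grid| = 75
step 2: project along y, AND mask (17/25) → |grid| = 55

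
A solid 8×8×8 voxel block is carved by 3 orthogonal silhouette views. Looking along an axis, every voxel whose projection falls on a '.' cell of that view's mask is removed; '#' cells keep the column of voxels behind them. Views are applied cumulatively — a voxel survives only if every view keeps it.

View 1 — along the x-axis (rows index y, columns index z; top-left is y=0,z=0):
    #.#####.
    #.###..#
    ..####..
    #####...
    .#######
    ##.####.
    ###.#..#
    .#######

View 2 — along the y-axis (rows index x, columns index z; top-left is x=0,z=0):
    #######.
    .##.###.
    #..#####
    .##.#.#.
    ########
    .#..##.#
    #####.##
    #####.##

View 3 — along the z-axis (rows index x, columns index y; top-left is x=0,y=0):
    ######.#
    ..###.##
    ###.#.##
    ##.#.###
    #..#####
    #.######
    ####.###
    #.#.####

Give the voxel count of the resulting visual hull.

219 voxels

initial block: 8^3 = 512
carve view 1 (along x, YZ-mask fill 45/64): 360 voxels remain
carve view 2 (along y, XZ-mask fill 48/64): 274 voxels remain
carve view 3 (along z, XY-mask fill 50/64): 219 voxels remain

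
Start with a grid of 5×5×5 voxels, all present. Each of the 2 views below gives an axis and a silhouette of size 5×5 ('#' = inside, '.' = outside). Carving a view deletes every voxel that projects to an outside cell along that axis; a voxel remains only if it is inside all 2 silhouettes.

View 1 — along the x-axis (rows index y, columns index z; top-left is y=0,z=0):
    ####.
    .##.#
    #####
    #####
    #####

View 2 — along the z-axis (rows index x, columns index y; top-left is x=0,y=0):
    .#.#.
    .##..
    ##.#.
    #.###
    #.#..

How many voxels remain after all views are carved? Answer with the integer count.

initial block: 5^3 = 125
[1] x-view keeps 22 columns → grid now 110
[2] z-view keeps 13 columns → grid now 56

remaining voxels: 56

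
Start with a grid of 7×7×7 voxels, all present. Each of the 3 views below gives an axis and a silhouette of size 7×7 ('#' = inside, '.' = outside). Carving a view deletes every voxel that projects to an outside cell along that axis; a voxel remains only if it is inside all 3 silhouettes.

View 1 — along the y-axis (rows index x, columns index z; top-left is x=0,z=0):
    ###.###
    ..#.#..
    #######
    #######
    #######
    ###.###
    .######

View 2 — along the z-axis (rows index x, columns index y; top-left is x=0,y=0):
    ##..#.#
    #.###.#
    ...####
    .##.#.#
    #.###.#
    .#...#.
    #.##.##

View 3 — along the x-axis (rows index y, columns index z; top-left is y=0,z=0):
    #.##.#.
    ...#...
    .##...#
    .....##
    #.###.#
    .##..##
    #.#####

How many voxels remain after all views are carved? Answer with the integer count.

start: 7×7×7 = 343 voxels
V1 y: intersect with XZ mask (41 set) -- 287 left
V2 z: intersect with XY mask (29 set) -- 167 left
V3 x: intersect with YZ mask (25 set) -- 91 left

91 voxels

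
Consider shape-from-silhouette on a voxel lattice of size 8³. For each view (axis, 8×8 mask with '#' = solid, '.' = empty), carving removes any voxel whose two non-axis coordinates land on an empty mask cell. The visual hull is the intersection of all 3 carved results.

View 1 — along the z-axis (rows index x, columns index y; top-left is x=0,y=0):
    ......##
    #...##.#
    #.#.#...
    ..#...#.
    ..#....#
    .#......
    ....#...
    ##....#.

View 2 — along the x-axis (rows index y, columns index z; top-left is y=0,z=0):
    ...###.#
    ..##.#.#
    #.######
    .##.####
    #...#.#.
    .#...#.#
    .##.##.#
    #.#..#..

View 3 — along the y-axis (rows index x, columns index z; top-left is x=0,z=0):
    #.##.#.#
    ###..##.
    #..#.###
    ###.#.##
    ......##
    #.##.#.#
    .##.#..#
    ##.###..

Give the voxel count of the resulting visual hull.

before carving: 512 voxels (8×8×8)
carve view 1 (along z, XY-mask fill 18/64): 144 voxels remain
carve view 2 (along x, YZ-mask fill 35/64): 77 voxels remain
carve view 3 (along y, XZ-mask fill 37/64): 48 voxels remain

voxel count = 48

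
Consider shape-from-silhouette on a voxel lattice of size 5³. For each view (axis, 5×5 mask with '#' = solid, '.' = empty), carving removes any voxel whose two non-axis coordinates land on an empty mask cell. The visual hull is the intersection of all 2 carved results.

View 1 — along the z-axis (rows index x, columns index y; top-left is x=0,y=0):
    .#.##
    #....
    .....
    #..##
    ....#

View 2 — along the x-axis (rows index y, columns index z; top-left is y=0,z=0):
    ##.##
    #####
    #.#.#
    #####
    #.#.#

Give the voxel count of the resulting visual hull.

voxel count = 32

full grid |V| = 125
V1 z: intersect with XY mask (8 set) -- 40 left
V2 x: intersect with YZ mask (20 set) -- 32 left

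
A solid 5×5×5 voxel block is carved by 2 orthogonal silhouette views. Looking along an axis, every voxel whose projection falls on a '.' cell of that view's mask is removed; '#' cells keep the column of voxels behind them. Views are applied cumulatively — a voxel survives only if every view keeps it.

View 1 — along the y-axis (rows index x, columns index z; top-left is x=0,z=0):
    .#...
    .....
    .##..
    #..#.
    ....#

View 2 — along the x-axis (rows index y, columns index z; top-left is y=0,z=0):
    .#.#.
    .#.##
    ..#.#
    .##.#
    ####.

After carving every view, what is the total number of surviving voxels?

full grid |V| = 125
carve view 1 (along y, XZ-mask fill 6/25): 30 voxels remain
carve view 2 (along x, YZ-mask fill 14/25): 18 voxels remain

18 voxels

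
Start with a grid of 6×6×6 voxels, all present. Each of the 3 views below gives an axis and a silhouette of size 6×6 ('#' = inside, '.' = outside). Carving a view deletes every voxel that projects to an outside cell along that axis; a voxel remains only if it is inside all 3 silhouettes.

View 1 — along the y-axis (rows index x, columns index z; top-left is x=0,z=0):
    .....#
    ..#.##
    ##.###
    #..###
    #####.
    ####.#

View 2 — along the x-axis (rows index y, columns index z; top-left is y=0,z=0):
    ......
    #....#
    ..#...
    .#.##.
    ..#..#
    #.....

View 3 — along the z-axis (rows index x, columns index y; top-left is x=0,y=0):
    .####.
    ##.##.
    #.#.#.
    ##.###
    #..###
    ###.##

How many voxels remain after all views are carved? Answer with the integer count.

before carving: 216 voxels (6×6×6)
[1] y-view keeps 23 columns → grid now 138
[2] x-view keeps 9 columns → grid now 35
[3] z-view keeps 25 columns → grid now 24

remaining voxels: 24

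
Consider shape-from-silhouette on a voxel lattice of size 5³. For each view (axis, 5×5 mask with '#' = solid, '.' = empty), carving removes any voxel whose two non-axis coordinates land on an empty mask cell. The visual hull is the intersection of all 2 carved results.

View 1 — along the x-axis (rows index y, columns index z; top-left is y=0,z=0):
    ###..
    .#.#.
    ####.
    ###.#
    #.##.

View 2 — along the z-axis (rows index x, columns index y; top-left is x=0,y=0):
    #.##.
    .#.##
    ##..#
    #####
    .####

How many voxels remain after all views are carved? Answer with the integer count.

initial block: 5^3 = 125
after view 1 [x-axis, 16 of 25 cells solid] → remaining = 80
after view 2 [z-axis, 18 of 25 cells solid] → remaining = 57

voxel count = 57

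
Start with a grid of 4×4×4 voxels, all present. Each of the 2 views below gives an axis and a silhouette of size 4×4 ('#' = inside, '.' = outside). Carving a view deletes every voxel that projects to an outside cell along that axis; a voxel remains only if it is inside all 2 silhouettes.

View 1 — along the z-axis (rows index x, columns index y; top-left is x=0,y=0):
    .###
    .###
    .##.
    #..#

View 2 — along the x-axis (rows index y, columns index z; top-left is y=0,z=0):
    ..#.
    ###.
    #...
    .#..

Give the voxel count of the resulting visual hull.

before carving: 64 voxels (4×4×4)
V1 z: intersect with XY mask (10 set) -- 40 left
V2 x: intersect with YZ mask (6 set) -- 16 left

voxel count = 16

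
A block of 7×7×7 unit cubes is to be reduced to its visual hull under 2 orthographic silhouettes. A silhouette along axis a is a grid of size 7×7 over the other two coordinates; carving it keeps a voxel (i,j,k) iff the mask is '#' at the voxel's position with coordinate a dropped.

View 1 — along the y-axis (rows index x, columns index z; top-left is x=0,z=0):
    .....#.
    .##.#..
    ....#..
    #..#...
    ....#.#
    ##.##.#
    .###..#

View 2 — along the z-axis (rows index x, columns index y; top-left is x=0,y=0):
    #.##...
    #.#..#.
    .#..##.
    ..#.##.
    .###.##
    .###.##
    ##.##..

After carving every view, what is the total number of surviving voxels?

voxel count = 72

before carving: 343 voxels (7×7×7)
  1. axis=1 (XZ plane), |mask|=18  ⇒  voxels=126
  2. axis=2 (XY plane), |mask|=26  ⇒  voxels=72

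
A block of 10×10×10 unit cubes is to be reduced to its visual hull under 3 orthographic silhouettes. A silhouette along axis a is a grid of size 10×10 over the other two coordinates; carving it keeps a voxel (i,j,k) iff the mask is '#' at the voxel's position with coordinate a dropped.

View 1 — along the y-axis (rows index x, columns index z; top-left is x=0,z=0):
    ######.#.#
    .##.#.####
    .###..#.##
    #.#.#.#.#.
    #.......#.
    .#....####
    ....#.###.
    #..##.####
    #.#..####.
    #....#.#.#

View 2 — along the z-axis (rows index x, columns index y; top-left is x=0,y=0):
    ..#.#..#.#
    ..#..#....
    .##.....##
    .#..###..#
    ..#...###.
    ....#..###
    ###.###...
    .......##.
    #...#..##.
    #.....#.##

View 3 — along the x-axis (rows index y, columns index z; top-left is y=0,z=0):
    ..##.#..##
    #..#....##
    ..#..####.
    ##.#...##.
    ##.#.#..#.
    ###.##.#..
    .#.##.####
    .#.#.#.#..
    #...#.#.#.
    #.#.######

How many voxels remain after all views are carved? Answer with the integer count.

remaining voxels: 104

before carving: 1000 voxels (10×10×10)
[1] y-view keeps 54 columns → grid now 540
[2] z-view keeps 39 columns → grid now 201
[3] x-view keeps 53 columns → grid now 104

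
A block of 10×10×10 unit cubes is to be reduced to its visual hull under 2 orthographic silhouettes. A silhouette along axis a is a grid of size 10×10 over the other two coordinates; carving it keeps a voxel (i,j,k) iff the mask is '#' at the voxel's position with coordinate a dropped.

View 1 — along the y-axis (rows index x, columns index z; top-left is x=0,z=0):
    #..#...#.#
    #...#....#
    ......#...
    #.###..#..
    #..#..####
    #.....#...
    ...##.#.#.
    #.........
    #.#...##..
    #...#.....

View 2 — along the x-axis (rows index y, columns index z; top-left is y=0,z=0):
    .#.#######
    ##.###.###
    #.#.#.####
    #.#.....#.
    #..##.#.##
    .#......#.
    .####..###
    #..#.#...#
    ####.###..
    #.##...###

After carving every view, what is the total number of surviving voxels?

initial block: 10^3 = 1000
step 1: project along y, AND mask (32/100) → |grid| = 320
step 2: project along x, AND mask (58/100) → |grid| = 195

195 voxels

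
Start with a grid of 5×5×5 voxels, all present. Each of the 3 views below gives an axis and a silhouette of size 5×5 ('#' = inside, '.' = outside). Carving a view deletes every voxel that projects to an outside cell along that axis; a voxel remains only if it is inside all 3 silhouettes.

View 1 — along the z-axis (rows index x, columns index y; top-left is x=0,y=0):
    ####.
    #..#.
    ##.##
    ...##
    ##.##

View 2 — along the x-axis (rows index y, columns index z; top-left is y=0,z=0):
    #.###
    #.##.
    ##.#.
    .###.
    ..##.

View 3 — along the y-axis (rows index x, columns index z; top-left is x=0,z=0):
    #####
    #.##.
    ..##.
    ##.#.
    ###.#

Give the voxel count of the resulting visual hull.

voxel count = 37

initial block: 5^3 = 125
[1] z-view keeps 16 columns → grid now 80
[2] x-view keeps 15 columns → grid now 49
[3] y-view keeps 17 columns → grid now 37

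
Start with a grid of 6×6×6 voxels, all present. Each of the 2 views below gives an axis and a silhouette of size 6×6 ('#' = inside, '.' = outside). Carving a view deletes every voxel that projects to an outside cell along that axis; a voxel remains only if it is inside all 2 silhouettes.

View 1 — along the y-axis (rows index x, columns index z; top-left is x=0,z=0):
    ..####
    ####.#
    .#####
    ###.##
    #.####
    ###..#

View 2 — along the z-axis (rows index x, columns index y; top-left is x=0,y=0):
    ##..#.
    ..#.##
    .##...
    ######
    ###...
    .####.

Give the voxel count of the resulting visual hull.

remaining voxels: 98

start: 6×6×6 = 216 voxels
[1] y-view keeps 28 columns → grid now 168
[2] z-view keeps 21 columns → grid now 98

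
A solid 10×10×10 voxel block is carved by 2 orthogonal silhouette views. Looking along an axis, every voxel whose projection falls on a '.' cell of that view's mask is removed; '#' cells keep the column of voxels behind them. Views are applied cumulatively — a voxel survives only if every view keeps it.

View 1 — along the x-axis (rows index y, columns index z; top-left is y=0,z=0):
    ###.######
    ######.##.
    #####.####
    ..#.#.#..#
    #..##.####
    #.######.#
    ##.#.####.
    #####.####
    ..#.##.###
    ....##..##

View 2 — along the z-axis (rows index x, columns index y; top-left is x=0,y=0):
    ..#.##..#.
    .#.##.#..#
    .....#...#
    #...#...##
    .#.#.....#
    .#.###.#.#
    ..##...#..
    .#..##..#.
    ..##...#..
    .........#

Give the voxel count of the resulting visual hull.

remaining voxels: 231

full grid |V| = 1000
[1] x-view keeps 71 columns → grid now 710
[2] z-view keeps 35 columns → grid now 231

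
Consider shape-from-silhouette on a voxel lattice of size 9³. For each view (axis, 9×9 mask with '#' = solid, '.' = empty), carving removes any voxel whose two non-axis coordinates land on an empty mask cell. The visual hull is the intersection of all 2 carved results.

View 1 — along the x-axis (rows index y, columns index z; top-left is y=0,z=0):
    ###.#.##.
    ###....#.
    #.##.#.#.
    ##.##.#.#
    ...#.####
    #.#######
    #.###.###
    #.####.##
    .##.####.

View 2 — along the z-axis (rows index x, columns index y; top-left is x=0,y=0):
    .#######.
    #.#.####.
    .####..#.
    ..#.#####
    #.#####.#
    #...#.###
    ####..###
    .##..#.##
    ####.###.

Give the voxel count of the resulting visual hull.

full grid |V| = 729
after view 1 [x-axis, 54 of 81 cells solid] → remaining = 486
after view 2 [z-axis, 55 of 81 cells solid] → remaining = 333

|visual hull| = 333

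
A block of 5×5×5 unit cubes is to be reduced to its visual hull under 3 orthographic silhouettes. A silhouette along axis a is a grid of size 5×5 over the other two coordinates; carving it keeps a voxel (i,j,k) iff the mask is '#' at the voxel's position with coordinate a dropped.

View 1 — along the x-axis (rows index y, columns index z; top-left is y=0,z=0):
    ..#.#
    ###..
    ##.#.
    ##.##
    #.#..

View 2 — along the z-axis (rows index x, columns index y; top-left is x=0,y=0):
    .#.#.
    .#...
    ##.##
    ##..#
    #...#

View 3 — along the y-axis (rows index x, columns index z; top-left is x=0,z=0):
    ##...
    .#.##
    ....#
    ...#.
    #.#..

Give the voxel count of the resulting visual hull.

initial block: 5^3 = 125
[1] x-view keeps 14 columns → grid now 70
[2] z-view keeps 12 columns → grid now 32
[3] y-view keeps 9 columns → grid now 10

10 voxels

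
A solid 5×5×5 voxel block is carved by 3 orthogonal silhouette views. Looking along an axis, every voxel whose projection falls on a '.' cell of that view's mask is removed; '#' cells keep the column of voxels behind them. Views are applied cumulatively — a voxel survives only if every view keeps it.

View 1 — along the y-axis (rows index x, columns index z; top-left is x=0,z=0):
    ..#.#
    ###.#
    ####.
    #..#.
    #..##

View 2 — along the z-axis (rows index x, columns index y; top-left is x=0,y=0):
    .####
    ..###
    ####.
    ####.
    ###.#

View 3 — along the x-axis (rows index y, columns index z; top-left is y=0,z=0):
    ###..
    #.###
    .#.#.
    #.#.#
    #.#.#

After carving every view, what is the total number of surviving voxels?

voxel count = 35

before carving: 125 voxels (5×5×5)
after view 1 [y-axis, 15 of 25 cells solid] → remaining = 75
after view 2 [z-axis, 19 of 25 cells solid] → remaining = 56
after view 3 [x-axis, 15 of 25 cells solid] → remaining = 35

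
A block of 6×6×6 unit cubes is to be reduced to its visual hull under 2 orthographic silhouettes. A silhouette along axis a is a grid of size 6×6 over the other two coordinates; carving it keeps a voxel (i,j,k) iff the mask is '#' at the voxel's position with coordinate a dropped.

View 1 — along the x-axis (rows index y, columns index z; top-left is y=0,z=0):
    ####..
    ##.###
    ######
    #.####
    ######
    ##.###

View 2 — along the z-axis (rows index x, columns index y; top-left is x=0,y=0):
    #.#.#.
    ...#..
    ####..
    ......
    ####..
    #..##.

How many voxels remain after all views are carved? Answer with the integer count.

start: 6×6×6 = 216 voxels
carve view 1 (along x, YZ-mask fill 31/36): 186 voxels remain
carve view 2 (along z, XY-mask fill 15/36): 76 voxels remain

voxel count = 76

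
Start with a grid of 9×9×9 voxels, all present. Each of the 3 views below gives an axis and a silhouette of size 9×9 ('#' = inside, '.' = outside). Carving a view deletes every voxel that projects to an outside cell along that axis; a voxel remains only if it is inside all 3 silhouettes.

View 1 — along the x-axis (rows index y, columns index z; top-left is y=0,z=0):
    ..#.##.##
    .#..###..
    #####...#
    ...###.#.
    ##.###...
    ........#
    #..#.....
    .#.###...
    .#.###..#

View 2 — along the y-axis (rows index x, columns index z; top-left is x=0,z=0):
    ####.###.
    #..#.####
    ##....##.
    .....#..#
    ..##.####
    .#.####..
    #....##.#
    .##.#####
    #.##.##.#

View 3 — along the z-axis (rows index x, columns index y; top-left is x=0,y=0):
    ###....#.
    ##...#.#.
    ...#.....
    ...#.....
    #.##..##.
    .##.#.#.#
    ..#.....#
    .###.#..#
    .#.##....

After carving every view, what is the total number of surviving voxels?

remaining voxels: 79

initial block: 9^3 = 729
V1 x: intersect with YZ mask (36 set) -- 324 left
V2 y: intersect with XZ mask (47 set) -- 177 left
V3 z: intersect with XY mask (30 set) -- 79 left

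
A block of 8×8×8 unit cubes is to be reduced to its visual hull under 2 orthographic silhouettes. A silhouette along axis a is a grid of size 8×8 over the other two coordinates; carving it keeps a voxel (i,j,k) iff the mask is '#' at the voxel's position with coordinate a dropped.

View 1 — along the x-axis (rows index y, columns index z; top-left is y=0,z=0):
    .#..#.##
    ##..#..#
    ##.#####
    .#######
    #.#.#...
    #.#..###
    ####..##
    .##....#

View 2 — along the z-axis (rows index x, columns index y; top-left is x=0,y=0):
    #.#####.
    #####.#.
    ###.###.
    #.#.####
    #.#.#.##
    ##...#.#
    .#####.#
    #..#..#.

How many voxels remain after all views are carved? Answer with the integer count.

voxel count = 205

initial block: 8^3 = 512
after view 1 [x-axis, 39 of 64 cells solid] → remaining = 312
after view 2 [z-axis, 42 of 64 cells solid] → remaining = 205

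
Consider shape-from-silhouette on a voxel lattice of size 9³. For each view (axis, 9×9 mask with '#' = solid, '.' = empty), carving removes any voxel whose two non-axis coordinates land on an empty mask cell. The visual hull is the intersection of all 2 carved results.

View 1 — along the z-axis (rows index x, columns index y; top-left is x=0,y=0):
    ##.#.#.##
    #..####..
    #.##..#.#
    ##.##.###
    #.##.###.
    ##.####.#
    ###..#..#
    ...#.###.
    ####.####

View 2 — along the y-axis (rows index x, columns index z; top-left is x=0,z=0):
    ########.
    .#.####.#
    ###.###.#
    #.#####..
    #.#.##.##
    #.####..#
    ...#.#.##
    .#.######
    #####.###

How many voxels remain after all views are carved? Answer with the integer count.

full grid |V| = 729
carve view 1 (along z, XY-mask fill 53/81): 477 voxels remain
carve view 2 (along y, XZ-mask fill 58/81): 345 voxels remain

remaining voxels: 345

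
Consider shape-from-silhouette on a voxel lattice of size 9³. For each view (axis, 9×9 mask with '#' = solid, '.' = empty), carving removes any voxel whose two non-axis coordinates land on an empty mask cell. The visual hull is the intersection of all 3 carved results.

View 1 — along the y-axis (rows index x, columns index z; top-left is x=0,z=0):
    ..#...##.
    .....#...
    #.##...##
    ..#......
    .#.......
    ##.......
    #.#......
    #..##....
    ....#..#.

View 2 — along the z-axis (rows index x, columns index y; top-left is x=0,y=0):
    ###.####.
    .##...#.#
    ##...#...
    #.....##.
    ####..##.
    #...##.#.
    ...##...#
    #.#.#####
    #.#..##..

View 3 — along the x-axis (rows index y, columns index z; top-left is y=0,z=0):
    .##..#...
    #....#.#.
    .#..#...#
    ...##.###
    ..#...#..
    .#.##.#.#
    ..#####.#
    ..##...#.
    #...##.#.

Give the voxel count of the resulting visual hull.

voxel count = 37

full grid |V| = 729
carve view 1 (along y, XZ-mask fill 20/81): 180 voxels remain
carve view 2 (along z, XY-mask fill 41/81): 92 voxels remain
carve view 3 (along x, YZ-mask fill 34/81): 37 voxels remain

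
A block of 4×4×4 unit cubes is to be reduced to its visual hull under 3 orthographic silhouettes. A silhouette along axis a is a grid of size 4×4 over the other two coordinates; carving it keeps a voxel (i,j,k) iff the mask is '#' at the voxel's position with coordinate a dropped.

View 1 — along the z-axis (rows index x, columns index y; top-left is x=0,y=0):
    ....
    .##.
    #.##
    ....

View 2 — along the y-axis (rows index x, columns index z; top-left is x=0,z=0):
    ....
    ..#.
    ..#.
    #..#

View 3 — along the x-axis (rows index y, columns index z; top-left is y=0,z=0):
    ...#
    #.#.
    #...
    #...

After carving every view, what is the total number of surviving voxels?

remaining voxels: 1

initial block: 4^3 = 64
[1] z-view keeps 5 columns → grid now 20
[2] y-view keeps 4 columns → grid now 5
[3] x-view keeps 5 columns → grid now 1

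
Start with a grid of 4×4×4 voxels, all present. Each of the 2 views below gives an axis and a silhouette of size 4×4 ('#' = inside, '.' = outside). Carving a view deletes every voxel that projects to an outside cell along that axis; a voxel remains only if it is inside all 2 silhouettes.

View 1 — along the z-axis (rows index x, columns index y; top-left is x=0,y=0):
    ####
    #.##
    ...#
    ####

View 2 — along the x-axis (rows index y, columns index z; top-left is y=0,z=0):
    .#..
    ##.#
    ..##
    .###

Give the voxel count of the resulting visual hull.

before carving: 64 voxels (4×4×4)
after view 1 [z-axis, 12 of 16 cells solid] → remaining = 48
after view 2 [x-axis, 9 of 16 cells solid] → remaining = 27

voxel count = 27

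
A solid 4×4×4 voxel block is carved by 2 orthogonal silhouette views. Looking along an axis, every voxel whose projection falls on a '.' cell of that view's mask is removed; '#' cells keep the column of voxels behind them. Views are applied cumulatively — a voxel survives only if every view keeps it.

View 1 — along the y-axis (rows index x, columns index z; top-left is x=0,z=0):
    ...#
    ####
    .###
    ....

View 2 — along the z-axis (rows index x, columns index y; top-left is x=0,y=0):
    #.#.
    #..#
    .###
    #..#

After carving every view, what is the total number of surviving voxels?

remaining voxels: 19

initial block: 4^3 = 64
  1. axis=1 (XZ plane), |mask|=8  ⇒  voxels=32
  2. axis=2 (XY plane), |mask|=9  ⇒  voxels=19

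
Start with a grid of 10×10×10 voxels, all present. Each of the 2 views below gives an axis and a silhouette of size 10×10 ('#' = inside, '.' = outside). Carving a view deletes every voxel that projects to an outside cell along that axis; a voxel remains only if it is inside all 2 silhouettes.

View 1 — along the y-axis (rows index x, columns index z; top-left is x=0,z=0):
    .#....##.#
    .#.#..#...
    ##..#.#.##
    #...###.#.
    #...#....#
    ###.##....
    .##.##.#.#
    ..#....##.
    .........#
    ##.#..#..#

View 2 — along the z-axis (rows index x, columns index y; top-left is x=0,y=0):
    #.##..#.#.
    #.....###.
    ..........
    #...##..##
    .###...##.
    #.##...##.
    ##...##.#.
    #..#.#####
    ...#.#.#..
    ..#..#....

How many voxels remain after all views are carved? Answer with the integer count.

161 voxels

start: 10×10×10 = 1000 voxels
step 1: project along y, AND mask (41/100) → |grid| = 410
step 2: project along z, AND mask (41/100) → |grid| = 161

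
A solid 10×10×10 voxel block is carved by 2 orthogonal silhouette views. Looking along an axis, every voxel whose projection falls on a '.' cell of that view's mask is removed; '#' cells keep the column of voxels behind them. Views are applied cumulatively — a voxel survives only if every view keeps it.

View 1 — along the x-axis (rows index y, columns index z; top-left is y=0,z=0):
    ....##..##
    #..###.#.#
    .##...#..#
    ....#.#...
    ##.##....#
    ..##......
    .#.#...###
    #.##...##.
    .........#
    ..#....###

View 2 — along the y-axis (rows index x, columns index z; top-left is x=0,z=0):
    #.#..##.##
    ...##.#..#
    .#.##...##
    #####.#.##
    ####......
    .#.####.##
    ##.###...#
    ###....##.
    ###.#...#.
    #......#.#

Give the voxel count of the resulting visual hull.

voxel count = 211

start: 10×10×10 = 1000 voxels
[1] x-view keeps 38 columns → grid now 380
[2] y-view keeps 53 columns → grid now 211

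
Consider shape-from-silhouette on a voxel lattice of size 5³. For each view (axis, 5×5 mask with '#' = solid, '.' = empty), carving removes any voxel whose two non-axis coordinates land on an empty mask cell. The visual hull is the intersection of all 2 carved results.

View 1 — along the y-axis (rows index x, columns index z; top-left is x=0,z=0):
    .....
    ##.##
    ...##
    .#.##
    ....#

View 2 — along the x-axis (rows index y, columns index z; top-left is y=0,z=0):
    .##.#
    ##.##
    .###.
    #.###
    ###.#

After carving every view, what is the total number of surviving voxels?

start: 5×5×5 = 125 voxels
carve view 1 (along y, XZ-mask fill 10/25): 50 voxels remain
carve view 2 (along x, YZ-mask fill 18/25): 36 voxels remain

remaining voxels: 36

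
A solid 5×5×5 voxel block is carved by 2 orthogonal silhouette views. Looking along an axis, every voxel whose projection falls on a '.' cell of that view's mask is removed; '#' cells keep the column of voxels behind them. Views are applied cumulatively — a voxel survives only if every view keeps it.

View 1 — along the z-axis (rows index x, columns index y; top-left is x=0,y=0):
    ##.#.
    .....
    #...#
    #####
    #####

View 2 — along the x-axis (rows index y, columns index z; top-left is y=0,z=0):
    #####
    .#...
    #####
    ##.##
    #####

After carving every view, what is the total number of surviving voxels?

full grid |V| = 125
  1. axis=2 (XY plane), |mask|=15  ⇒  voxels=75
  2. axis=0 (YZ plane), |mask|=20  ⇒  voxels=60

voxel count = 60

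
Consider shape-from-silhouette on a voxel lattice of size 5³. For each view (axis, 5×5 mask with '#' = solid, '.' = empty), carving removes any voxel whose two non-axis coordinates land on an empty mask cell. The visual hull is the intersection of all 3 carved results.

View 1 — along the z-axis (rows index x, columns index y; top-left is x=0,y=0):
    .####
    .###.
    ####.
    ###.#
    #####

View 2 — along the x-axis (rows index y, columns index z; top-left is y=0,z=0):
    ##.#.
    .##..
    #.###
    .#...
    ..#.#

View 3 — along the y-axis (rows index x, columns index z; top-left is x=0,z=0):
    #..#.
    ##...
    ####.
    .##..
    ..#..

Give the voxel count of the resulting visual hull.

full grid |V| = 125
V1 z: intersect with XY mask (20 set) -- 100 left
V2 x: intersect with YZ mask (12 set) -- 49 left
V3 y: intersect with XZ mask (11 set) -- 22 left

22 voxels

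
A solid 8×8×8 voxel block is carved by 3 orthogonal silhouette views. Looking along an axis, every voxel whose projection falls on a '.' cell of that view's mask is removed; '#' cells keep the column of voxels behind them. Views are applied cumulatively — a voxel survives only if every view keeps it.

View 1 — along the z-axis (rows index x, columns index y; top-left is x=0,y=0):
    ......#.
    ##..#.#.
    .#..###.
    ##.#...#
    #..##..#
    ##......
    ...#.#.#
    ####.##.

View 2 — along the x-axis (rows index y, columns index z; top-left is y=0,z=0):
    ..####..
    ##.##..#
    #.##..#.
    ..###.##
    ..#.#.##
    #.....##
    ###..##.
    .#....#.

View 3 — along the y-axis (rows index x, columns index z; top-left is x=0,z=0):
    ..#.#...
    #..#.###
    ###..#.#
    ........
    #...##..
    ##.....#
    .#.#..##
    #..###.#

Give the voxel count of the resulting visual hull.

voxel count = 52

before carving: 512 voxels (8×8×8)
after view 1 [z-axis, 28 of 64 cells solid] → remaining = 224
after view 2 [x-axis, 32 of 64 cells solid] → remaining = 116
after view 3 [y-axis, 27 of 64 cells solid] → remaining = 52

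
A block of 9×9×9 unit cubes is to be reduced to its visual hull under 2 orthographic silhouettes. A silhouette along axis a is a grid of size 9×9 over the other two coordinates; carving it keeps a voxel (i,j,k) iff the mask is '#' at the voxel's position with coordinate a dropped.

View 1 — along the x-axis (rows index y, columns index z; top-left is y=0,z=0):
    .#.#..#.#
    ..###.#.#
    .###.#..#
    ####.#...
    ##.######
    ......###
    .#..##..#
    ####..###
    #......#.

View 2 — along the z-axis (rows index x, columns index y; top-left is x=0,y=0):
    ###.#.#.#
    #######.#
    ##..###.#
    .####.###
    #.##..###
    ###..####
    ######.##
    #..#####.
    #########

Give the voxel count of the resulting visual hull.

start: 9×9×9 = 729 voxels
V1 x: intersect with YZ mask (43 set) -- 387 left
V2 z: intersect with XY mask (63 set) -- 296 left

voxel count = 296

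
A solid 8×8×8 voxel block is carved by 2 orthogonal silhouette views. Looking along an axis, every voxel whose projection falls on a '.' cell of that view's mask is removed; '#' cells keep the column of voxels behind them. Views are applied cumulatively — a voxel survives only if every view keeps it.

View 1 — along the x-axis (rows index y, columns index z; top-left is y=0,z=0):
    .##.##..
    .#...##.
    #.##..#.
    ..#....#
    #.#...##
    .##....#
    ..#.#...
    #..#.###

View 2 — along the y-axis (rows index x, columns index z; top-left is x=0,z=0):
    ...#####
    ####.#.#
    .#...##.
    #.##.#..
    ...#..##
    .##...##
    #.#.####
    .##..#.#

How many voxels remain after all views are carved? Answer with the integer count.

initial block: 8^3 = 512
  1. axis=0 (YZ plane), |mask|=27  ⇒  voxels=216
  2. axis=1 (XZ plane), |mask|=35  ⇒  voxels=125

|visual hull| = 125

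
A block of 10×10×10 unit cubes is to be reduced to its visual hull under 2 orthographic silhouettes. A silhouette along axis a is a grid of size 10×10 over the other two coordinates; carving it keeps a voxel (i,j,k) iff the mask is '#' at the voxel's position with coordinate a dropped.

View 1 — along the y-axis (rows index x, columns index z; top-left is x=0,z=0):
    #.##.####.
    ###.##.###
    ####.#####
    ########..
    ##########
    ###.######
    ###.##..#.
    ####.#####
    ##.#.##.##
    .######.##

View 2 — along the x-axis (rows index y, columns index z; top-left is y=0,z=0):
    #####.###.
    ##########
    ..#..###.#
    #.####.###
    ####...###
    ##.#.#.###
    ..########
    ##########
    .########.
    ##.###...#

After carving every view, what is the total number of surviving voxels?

start: 10×10×10 = 1000 voxels
  1. axis=1 (XZ plane), |mask|=81  ⇒  voxels=810
  2. axis=0 (YZ plane), |mask|=77  ⇒  voxels=622

|visual hull| = 622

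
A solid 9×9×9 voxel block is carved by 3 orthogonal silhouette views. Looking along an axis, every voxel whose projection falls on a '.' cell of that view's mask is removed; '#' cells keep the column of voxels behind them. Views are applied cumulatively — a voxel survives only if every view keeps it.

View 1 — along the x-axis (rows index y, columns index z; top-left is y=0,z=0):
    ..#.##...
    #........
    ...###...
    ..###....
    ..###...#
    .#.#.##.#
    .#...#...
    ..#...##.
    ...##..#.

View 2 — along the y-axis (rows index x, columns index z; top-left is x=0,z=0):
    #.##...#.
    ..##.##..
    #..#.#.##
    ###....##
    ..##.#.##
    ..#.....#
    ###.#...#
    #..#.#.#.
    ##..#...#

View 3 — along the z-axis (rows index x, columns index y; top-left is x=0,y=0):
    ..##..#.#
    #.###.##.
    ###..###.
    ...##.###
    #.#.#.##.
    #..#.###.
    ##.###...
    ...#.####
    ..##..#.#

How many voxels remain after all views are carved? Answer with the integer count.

67 voxels

full grid |V| = 729
[1] x-view keeps 27 columns → grid now 243
[2] y-view keeps 38 columns → grid now 111
[3] z-view keeps 45 columns → grid now 67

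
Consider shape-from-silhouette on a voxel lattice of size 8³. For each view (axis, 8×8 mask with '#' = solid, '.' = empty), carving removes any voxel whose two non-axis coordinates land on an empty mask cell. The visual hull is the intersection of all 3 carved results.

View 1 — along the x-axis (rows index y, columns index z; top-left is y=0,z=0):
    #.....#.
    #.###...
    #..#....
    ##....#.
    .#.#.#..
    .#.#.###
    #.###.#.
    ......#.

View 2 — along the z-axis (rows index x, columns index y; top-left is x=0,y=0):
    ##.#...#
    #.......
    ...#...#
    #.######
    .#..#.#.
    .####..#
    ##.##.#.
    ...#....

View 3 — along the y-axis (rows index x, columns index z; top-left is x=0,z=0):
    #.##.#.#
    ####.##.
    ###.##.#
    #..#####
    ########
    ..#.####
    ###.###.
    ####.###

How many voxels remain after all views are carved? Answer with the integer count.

remaining voxels: 60

start: 8×8×8 = 512 voxels
step 1: project along x, AND mask (25/64) → |grid| = 200
step 2: project along z, AND mask (28/64) → |grid| = 82
step 3: project along y, AND mask (49/64) → |grid| = 60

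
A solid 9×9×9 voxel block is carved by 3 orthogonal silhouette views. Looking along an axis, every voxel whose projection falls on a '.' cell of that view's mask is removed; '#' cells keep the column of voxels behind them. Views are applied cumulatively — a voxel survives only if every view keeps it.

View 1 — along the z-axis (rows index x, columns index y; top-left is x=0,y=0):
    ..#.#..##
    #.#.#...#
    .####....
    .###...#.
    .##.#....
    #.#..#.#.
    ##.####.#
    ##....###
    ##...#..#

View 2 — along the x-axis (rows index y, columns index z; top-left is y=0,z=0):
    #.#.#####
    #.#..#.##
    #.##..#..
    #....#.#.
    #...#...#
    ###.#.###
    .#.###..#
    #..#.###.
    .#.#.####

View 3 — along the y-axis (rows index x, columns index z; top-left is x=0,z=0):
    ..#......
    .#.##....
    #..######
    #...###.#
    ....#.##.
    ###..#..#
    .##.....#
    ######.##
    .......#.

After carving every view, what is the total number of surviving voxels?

85 voxels

initial block: 9^3 = 729
  1. axis=2 (XY plane), |mask|=39  ⇒  voxels=351
  2. axis=0 (YZ plane), |mask|=45  ⇒  voxels=194
  3. axis=1 (XZ plane), |mask|=36  ⇒  voxels=85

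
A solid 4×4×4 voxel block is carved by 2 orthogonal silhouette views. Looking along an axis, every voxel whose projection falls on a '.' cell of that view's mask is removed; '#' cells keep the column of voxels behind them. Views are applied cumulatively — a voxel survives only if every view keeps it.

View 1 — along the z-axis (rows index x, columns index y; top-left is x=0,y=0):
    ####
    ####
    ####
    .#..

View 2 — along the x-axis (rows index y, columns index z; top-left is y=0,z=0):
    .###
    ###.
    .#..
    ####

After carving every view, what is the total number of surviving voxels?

36 voxels

initial block: 4^3 = 64
after view 1 [z-axis, 13 of 16 cells solid] → remaining = 52
after view 2 [x-axis, 11 of 16 cells solid] → remaining = 36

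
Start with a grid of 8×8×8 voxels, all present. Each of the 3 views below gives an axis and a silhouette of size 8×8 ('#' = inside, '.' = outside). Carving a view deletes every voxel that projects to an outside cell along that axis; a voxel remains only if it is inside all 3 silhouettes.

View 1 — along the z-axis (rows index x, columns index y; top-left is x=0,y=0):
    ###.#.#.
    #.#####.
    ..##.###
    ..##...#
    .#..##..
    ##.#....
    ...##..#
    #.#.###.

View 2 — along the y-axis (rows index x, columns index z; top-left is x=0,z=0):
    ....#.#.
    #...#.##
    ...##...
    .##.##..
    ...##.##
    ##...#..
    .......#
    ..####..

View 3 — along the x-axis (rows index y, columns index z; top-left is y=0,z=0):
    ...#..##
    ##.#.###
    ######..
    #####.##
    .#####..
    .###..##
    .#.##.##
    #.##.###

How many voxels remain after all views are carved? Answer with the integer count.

|visual hull| = 65

before carving: 512 voxels (8×8×8)
carve view 1 (along z, XY-mask fill 33/64): 264 voxels remain
carve view 2 (along y, XZ-mask fill 24/64): 100 voxels remain
carve view 3 (along x, YZ-mask fill 43/64): 65 voxels remain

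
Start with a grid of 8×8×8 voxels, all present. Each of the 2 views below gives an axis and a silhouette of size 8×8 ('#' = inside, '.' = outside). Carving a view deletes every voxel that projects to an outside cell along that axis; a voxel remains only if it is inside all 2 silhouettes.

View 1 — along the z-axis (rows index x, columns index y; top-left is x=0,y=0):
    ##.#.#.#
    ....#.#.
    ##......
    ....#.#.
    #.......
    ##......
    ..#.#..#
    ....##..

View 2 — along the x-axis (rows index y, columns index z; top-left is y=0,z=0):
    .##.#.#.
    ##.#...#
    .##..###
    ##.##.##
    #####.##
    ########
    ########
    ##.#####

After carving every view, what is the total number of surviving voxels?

remaining voxels: 113

start: 8×8×8 = 512 voxels
step 1: project along z, AND mask (19/64) → |grid| = 152
step 2: project along x, AND mask (49/64) → |grid| = 113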